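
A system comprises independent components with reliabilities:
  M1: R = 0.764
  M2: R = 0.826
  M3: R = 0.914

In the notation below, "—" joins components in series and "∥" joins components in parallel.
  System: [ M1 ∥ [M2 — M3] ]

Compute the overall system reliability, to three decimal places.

Series (M2 and M3): 0.82600 × 0.91400 = 0.75496
Parallel (M1 and [0.75496]): 1 − (1 − 0.76400)(1 − 0.75496) = 0.942

0.942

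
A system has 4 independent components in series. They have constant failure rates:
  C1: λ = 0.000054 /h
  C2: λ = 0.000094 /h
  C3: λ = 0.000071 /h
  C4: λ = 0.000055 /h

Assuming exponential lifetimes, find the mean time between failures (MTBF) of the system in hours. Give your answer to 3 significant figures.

3650

Series of exponential components: λ_sys = Σ λ_i
λ_sys = 0.000054 + 0.000094 + 0.000071 + 0.000055 = 2.7400e-04 /h
MTBF = 1 / λ_sys = 3650 h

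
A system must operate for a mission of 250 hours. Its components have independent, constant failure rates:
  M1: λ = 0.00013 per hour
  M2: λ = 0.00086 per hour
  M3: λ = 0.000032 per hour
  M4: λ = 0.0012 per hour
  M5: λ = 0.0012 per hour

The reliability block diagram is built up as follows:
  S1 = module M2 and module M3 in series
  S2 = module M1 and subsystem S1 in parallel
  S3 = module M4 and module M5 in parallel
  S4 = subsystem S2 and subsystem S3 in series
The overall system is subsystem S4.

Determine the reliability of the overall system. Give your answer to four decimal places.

0.9269

R(M1) = exp(−0.00013 × 250) = 0.968022
R(M2) = exp(−0.00086 × 250) = 0.806541
R(M3) = exp(−0.000032 × 250) = 0.992032
R(M4) = exp(−0.0012 × 250) = 0.740818
R(M5) = exp(−0.0012 × 250) = 0.740818
Series (M2 and M3): 0.806541 × 0.992032 = 0.800114
Parallel (M1 and [0.800114]): 1 − (1 − 0.968022)(1 − 0.800114) = 0.993608
Parallel (M4 and M5): 1 − (1 − 0.740818)(1 − 0.740818) = 0.932825
Series ([0.993608] and [0.932825]): 0.993608 × 0.932825 = 0.9269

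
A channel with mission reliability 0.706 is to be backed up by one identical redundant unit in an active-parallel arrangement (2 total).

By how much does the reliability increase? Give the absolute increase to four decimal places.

R_before = 0.706
R_after = 1 − (1 − 0.706)^2 = 0.9136
ΔR = 0.9136 − 0.706 = 0.2076

0.2076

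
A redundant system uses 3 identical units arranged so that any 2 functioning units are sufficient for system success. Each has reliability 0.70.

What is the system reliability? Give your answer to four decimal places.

0.7840

R = Σ_{i=2}^{3} C(3,i) p^i (1−p)^{3−i} with p = 0.70
C(3,2)·0.70^2·0.30^1 = 0.441000
C(3,3)·0.70^3·0.30^0 = 0.343000
Sum = 0.7840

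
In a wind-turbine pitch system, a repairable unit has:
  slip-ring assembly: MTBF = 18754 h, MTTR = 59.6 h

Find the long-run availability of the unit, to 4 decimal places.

0.9968

A(slip-ring assembly) = MTBF/(MTBF+MTTR) = 18754/(18754+59.6) = 0.9968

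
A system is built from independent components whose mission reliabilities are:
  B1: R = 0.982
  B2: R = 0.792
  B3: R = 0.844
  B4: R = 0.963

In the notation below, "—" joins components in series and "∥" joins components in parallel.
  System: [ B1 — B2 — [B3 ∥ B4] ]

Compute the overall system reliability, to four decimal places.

0.7733

Parallel (B3 and B4): 1 − (1 − 0.844000)(1 − 0.963000) = 0.994228
Series (B1, B2, and [0.994228]): 0.982000 × 0.792000 × 0.994228 = 0.7733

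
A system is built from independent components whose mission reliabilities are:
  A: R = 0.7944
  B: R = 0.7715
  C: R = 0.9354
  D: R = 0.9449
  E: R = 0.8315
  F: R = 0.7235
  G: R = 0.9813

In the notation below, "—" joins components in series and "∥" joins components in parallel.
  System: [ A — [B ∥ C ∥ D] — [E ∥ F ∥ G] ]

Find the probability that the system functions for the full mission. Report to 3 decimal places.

0.793

Parallel (B, C, and D): 1 − (1 − 0.77150)(1 − 0.93540)(1 − 0.94490) = 0.99919
Parallel (E, F, and G): 1 − (1 − 0.83150)(1 − 0.72350)(1 − 0.98130) = 0.99913
Series (A, [0.99919], and [0.99913]): 0.79440 × 0.99919 × 0.99913 = 0.793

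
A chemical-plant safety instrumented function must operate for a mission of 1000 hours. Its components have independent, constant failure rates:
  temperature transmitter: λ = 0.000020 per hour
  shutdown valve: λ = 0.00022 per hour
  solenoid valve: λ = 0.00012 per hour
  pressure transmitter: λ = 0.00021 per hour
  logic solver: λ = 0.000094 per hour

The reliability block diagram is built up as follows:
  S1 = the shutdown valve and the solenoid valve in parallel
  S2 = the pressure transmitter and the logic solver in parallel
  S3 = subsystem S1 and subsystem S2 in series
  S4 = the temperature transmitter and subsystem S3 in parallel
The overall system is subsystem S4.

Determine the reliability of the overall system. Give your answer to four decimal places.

0.9992

R(temperature transmitter) = exp(−0.000020 × 1000) = 0.980199
R(shutdown valve) = exp(−0.00022 × 1000) = 0.802519
R(solenoid valve) = exp(−0.00012 × 1000) = 0.886920
R(pressure transmitter) = exp(−0.00021 × 1000) = 0.810584
R(logic solver) = exp(−0.000094 × 1000) = 0.910283
Parallel (shutdown valve and solenoid valve): 1 − (1 − 0.802519)(1 − 0.886920) = 0.977669
Parallel (pressure transmitter and logic solver): 1 − (1 − 0.810584)(1 − 0.910283) = 0.983006
Series ([0.977669] and [0.983006]): 0.977669 × 0.983006 = 0.961054
Parallel (temperature transmitter and [0.961054]): 1 − (1 − 0.980199)(1 − 0.961054) = 0.9992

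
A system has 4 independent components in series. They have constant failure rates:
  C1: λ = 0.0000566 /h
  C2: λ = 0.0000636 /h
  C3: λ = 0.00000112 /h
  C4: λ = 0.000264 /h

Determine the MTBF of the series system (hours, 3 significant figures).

Series of exponential components: λ_sys = Σ λ_i
λ_sys = 0.0000566 + 0.0000636 + 0.00000112 + 0.000264 = 3.8532e-04 /h
MTBF = 1 / λ_sys = 2600 h

2600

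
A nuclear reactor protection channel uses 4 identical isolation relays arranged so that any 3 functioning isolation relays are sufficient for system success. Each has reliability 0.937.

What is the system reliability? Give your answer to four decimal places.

0.9781

R = Σ_{i=3}^{4} C(4,i) p^i (1−p)^{4−i} with p = 0.937
C(4,3)·0.937^3·0.063^1 = 0.207310
C(4,4)·0.937^4·0.063^0 = 0.770830
Sum = 0.9781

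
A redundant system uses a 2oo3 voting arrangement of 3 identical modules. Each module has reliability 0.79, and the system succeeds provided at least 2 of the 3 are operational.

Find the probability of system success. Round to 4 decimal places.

0.8862

R = Σ_{i=2}^{3} C(3,i) p^i (1−p)^{3−i} with p = 0.79
C(3,2)·0.79^2·0.21^1 = 0.393183
C(3,3)·0.79^3·0.21^0 = 0.493039
Sum = 0.8862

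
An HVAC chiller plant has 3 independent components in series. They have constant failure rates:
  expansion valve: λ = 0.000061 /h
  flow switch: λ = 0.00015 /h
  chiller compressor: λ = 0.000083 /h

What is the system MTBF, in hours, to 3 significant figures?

3400

Series of exponential components: λ_sys = Σ λ_i
λ_sys = 0.000061 + 0.00015 + 0.000083 = 2.9400e-04 /h
MTBF = 1 / λ_sys = 3400 h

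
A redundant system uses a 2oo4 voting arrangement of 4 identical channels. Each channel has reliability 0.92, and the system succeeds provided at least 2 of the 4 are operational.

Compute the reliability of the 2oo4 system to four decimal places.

0.9981

R = Σ_{i=2}^{4} C(4,i) p^i (1−p)^{4−i} with p = 0.92
C(4,2)·0.92^2·0.08^2 = 0.032502
C(4,3)·0.92^3·0.08^1 = 0.249180
C(4,4)·0.92^4·0.08^0 = 0.716393
Sum = 0.9981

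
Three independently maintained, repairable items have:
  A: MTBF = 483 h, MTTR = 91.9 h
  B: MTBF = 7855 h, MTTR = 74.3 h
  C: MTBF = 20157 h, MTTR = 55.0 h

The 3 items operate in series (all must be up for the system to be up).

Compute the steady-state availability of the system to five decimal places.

A(A) = MTBF/(MTBF+MTTR) = 483/(483+91.9) = 0.840146
A(B) = MTBF/(MTBF+MTTR) = 7855/(7855+74.3) = 0.990630
A(C) = MTBF/(MTBF+MTTR) = 20157/(20157+55.0) = 0.997279
Series availability: 0.840146 × 0.990630 × 0.997279 = 0.83001

0.83001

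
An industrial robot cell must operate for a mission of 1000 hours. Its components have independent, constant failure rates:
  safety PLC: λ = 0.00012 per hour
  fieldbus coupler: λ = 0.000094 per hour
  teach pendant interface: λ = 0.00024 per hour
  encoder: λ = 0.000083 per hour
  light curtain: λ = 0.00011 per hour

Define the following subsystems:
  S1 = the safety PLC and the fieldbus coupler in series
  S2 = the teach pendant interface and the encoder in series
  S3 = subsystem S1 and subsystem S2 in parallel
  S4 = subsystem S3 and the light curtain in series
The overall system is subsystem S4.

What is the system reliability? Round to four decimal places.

R(safety PLC) = exp(−0.00012 × 1000) = 0.886920
R(fieldbus coupler) = exp(−0.000094 × 1000) = 0.910283
R(teach pendant interface) = exp(−0.00024 × 1000) = 0.786628
R(encoder) = exp(−0.000083 × 1000) = 0.920351
R(light curtain) = exp(−0.00011 × 1000) = 0.895834
Series (safety PLC and fieldbus coupler): 0.886920 × 0.910283 = 0.807348
Series (teach pendant interface and encoder): 0.786628 × 0.920351 = 0.723974
Parallel ([0.807348] and [0.723974]): 1 − (1 − 0.807348)(1 − 0.723974) = 0.946823
Series ([0.946823] and light curtain): 0.946823 × 0.895834 = 0.8482

0.8482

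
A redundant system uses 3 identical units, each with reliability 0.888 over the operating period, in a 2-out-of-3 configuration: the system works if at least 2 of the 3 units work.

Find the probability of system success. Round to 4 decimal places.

R = Σ_{i=2}^{3} C(3,i) p^i (1−p)^{3−i} with p = 0.888
C(3,2)·0.888^2·0.112^1 = 0.264951
C(3,3)·0.888^3·0.112^0 = 0.700227
Sum = 0.9652

0.9652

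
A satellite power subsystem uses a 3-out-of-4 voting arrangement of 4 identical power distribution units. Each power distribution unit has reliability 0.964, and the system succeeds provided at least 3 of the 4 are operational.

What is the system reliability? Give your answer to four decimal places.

R = Σ_{i=3}^{4} C(4,i) p^i (1−p)^{4−i} with p = 0.964
C(4,3)·0.964^3·0.036^1 = 0.129001
C(4,4)·0.964^4·0.036^0 = 0.863591
Sum = 0.9926

0.9926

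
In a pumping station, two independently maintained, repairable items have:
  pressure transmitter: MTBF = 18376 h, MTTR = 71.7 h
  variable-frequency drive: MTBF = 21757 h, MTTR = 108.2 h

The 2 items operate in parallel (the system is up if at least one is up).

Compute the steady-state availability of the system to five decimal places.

A(pressure transmitter) = MTBF/(MTBF+MTTR) = 18376/(18376+71.7) = 0.996113
A(variable-frequency drive) = MTBF/(MTBF+MTTR) = 21757/(21757+108.2) = 0.995051
Parallel availability: 1 − (1 − 0.996113)(1 − 0.995051) = 0.99998

0.99998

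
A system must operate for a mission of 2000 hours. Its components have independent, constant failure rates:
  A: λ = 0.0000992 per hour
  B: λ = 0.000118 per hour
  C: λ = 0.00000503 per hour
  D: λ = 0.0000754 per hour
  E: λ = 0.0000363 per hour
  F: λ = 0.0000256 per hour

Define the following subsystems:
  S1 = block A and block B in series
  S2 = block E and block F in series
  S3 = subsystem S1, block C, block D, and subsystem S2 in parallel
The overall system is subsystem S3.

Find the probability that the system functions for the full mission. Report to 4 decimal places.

R(A) = exp(−0.0000992 × 2000) = 0.820042
R(B) = exp(−0.000118 × 2000) = 0.789781
R(C) = exp(−0.00000503 × 2000) = 0.989990
R(D) = exp(−0.0000754 × 2000) = 0.860020
R(E) = exp(−0.0000363 × 2000) = 0.929973
R(F) = exp(−0.0000256 × 2000) = 0.950089
Series (A and B): 0.820042 × 0.789781 = 0.647654
Series (E and F): 0.929973 × 0.950089 = 0.883557
Parallel ([0.647654], C, D, and [0.883557]): 1 − (1 − 0.647654)(1 − 0.989990)(1 − 0.860020)(1 − 0.883557) = 0.9999

0.9999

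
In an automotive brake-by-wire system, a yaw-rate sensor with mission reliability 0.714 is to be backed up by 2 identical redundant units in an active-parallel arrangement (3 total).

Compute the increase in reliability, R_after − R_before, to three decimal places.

0.263

R_before = 0.714
R_after = 1 − (1 − 0.714)^3 = 0.977
ΔR = 0.977 − 0.714 = 0.263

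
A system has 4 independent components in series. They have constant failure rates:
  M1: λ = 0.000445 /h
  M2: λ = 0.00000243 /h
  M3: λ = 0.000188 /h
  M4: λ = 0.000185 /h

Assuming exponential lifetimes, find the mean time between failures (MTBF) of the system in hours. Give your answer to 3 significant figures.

1220

Series of exponential components: λ_sys = Σ λ_i
λ_sys = 0.000445 + 0.00000243 + 0.000188 + 0.000185 = 8.2043e-04 /h
MTBF = 1 / λ_sys = 1220 h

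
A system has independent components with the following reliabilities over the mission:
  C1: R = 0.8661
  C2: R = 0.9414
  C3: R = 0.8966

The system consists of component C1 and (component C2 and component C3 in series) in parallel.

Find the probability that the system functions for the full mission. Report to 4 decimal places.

0.9791

Series (C2 and C3): 0.941400 × 0.896600 = 0.844059
Parallel (C1 and [0.844059]): 1 − (1 − 0.866100)(1 − 0.844059) = 0.9791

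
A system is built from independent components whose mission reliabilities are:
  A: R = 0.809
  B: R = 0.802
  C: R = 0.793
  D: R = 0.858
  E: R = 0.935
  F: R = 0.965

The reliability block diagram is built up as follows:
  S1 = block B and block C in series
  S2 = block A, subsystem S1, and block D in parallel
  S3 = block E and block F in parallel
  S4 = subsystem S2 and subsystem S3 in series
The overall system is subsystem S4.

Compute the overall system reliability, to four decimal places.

Series (B and C): 0.802000 × 0.793000 = 0.635986
Parallel (A, [0.635986], and D): 1 − (1 − 0.809000)(1 − 0.635986)(1 − 0.858000) = 0.990127
Parallel (E and F): 1 − (1 − 0.935000)(1 − 0.965000) = 0.997725
Series ([0.990127] and [0.997725]): 0.990127 × 0.997725 = 0.9879

0.9879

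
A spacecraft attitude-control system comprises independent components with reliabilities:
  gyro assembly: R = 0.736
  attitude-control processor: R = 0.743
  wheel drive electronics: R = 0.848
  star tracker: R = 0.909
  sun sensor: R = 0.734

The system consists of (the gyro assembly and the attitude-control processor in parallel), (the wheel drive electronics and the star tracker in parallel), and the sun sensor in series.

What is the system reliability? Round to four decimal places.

0.6747

Parallel (gyro assembly and attitude-control processor): 1 − (1 − 0.736000)(1 − 0.743000) = 0.932152
Parallel (wheel drive electronics and star tracker): 1 − (1 − 0.848000)(1 − 0.909000) = 0.986168
Series ([0.932152], [0.986168], and sun sensor): 0.932152 × 0.986168 × 0.734000 = 0.6747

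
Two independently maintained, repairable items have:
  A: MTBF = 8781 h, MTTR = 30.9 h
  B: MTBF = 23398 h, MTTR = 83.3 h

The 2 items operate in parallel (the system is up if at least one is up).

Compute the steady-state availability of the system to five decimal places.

0.99999

A(A) = MTBF/(MTBF+MTTR) = 8781/(8781+30.9) = 0.996493
A(B) = MTBF/(MTBF+MTTR) = 23398/(23398+83.3) = 0.996452
Parallel availability: 1 − (1 − 0.996493)(1 − 0.996452) = 0.99999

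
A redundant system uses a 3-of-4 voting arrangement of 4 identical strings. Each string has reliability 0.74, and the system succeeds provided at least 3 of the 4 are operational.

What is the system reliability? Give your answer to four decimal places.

0.7213

R = Σ_{i=3}^{4} C(4,i) p^i (1−p)^{4−i} with p = 0.74
C(4,3)·0.74^3·0.26^1 = 0.421433
C(4,4)·0.74^4·0.26^0 = 0.299866
Sum = 0.7213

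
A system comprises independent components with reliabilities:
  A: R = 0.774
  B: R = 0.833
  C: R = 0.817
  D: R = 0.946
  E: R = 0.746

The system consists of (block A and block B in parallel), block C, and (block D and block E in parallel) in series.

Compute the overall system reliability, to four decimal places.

0.7754

Parallel (A and B): 1 − (1 − 0.774000)(1 − 0.833000) = 0.962258
Parallel (D and E): 1 − (1 − 0.946000)(1 − 0.746000) = 0.986284
Series ([0.962258], C, and [0.986284]): 0.962258 × 0.817000 × 0.986284 = 0.7754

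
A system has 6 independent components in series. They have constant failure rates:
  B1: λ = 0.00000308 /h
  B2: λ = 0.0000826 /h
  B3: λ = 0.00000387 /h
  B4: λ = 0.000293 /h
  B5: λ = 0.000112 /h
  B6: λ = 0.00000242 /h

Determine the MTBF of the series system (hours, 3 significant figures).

2010

Series of exponential components: λ_sys = Σ λ_i
λ_sys = 0.00000308 + 0.0000826 + 0.00000387 + 0.000293 + 0.000112 + 0.00000242 = 4.9697e-04 /h
MTBF = 1 / λ_sys = 2010 h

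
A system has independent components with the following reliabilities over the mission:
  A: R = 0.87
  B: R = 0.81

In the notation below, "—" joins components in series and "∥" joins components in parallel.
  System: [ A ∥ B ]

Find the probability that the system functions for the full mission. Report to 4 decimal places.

0.9753

Parallel (A and B): 1 − (1 − 0.870000)(1 − 0.810000) = 0.9753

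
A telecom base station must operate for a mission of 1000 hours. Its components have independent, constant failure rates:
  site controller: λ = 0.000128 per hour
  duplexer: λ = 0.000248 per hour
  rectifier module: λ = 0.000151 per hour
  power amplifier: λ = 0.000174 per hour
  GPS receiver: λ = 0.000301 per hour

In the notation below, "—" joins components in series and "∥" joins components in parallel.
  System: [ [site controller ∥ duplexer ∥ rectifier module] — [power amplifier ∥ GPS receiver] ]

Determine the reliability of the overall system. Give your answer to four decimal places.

0.9549

R(site controller) = exp(−0.000128 × 1000) = 0.879853
R(duplexer) = exp(−0.000248 × 1000) = 0.780360
R(rectifier module) = exp(−0.000151 × 1000) = 0.859848
R(power amplifier) = exp(−0.000174 × 1000) = 0.840297
R(GPS receiver) = exp(−0.000301 × 1000) = 0.740078
Parallel (site controller, duplexer, and rectifier module): 1 − (1 − 0.879853)(1 − 0.780360)(1 − 0.859848) = 0.996302
Parallel (power amplifier and GPS receiver): 1 − (1 − 0.840297)(1 − 0.740078) = 0.958490
Series ([0.996302] and [0.958490]): 0.996302 × 0.958490 = 0.9549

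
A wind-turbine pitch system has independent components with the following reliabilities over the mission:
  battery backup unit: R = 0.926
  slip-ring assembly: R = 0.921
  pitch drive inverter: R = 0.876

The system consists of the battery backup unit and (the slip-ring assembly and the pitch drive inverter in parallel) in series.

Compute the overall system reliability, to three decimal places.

0.917

Parallel (slip-ring assembly and pitch drive inverter): 1 − (1 − 0.92100)(1 − 0.87600) = 0.99020
Series (battery backup unit and [0.99020]): 0.92600 × 0.99020 = 0.917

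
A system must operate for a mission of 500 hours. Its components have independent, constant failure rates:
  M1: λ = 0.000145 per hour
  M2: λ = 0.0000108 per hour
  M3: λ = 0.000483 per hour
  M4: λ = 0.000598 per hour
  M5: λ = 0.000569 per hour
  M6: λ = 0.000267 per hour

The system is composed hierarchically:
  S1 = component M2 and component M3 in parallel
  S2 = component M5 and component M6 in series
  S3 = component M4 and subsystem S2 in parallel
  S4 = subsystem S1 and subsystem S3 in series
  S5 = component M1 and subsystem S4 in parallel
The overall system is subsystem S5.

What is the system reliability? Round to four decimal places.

0.9938

R(M1) = exp(−0.000145 × 500) = 0.930066
R(M2) = exp(−0.0000108 × 500) = 0.994615
R(M3) = exp(−0.000483 × 500) = 0.785449
R(M4) = exp(−0.000598 × 500) = 0.741559
R(M5) = exp(−0.000569 × 500) = 0.752390
R(M6) = exp(−0.000267 × 500) = 0.875027
Parallel (M2 and M3): 1 − (1 − 0.994615)(1 − 0.785449) = 0.998845
Series (M5 and M6): 0.752390 × 0.875027 = 0.658362
Parallel (M4 and [0.658362]): 1 − (1 − 0.741559)(1 − 0.658362) = 0.911707
Series ([0.998845] and [0.911707]): 0.998845 × 0.911707 = 0.910654
Parallel (M1 and [0.910654]): 1 − (1 − 0.930066)(1 − 0.910654) = 0.9938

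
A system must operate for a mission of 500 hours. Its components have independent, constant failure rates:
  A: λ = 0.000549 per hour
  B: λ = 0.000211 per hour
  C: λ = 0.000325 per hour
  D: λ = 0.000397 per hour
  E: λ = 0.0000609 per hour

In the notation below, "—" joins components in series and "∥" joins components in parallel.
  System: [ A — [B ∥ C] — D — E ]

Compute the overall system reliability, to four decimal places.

R(A) = exp(−0.000549 × 500) = 0.759952
R(B) = exp(−0.000211 × 500) = 0.899874
R(C) = exp(−0.000325 × 500) = 0.850016
R(D) = exp(−0.000397 × 500) = 0.819960
R(E) = exp(−0.0000609 × 500) = 0.970009
Parallel (B and C): 1 − (1 − 0.899874)(1 − 0.850016) = 0.984983
Series (A, [0.984983], D, and E): 0.759952 × 0.984983 × 0.819960 × 0.970009 = 0.5954

0.5954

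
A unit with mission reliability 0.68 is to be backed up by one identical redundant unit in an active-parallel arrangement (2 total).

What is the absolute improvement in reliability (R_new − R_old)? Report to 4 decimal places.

0.2176

R_before = 0.68
R_after = 1 − (1 − 0.68)^2 = 0.8976
ΔR = 0.8976 − 0.68 = 0.2176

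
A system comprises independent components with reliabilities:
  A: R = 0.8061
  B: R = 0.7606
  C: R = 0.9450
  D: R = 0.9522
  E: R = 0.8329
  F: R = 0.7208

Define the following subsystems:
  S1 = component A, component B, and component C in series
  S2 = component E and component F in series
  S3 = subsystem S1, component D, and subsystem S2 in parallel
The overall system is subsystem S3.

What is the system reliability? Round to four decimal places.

Series (A, B, and C): 0.806100 × 0.760600 × 0.945000 = 0.579398
Series (E and F): 0.832900 × 0.720800 = 0.600354
Parallel ([0.579398], D, and [0.600354]): 1 − (1 − 0.579398)(1 − 0.952200)(1 − 0.600354) = 0.9920

0.9920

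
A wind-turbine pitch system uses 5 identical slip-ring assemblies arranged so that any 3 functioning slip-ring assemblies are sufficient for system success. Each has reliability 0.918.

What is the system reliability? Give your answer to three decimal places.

0.995

R = Σ_{i=3}^{5} C(5,i) p^i (1−p)^{5−i} with p = 0.918
C(5,3)·0.918^3·0.082^2 = 0.05202
C(5,4)·0.918^4·0.082^1 = 0.29118
C(5,5)·0.918^5·0.082^0 = 0.65195
Sum = 0.995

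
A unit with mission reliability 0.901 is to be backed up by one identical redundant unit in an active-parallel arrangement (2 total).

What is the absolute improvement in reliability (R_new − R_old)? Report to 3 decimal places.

R_before = 0.901
R_after = 1 − (1 − 0.901)^2 = 0.990
ΔR = 0.990 − 0.901 = 0.089

0.089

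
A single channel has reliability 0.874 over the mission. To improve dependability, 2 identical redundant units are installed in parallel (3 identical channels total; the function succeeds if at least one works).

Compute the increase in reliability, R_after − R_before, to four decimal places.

R_before = 0.874
R_after = 1 − (1 − 0.874)^3 = 0.9980
ΔR = 0.9980 − 0.874 = 0.1240

0.1240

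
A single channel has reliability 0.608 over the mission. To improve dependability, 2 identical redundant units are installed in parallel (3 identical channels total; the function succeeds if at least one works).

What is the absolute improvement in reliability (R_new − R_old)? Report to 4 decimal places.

R_before = 0.608
R_after = 1 − (1 − 0.608)^3 = 0.9398
ΔR = 0.9398 − 0.608 = 0.3318

0.3318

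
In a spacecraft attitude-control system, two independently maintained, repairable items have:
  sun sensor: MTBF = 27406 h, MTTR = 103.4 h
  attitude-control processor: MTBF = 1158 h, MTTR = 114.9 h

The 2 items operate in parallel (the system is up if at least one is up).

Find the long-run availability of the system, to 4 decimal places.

0.9997

A(sun sensor) = MTBF/(MTBF+MTTR) = 27406/(27406+103.4) = 0.996241
A(attitude-control processor) = MTBF/(MTBF+MTTR) = 1158/(1158+114.9) = 0.909734
Parallel availability: 1 − (1 − 0.996241)(1 − 0.909734) = 0.9997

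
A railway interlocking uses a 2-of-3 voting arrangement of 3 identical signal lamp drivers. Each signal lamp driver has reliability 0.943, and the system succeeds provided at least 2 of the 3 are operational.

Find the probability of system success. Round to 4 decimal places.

0.9906

R = Σ_{i=2}^{3} C(3,i) p^i (1−p)^{3−i} with p = 0.943
C(3,2)·0.943^2·0.057^1 = 0.152062
C(3,3)·0.943^3·0.057^0 = 0.838562
Sum = 0.9906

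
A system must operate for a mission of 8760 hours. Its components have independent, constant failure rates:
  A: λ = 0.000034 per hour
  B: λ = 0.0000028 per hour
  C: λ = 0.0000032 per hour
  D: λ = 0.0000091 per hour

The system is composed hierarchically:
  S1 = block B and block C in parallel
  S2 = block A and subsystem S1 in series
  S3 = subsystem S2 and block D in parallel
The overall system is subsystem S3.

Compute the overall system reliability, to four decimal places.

R(A) = exp(−0.000034 × 8760) = 0.742420
R(B) = exp(−0.0000028 × 8760) = 0.975770
R(C) = exp(−0.0000032 × 8760) = 0.972357
R(D) = exp(−0.0000091 × 8760) = 0.923379
Parallel (B and C): 1 − (1 − 0.975770)(1 − 0.972357) = 0.999330
Series (A and [0.999330]): 0.742420 × 0.999330 = 0.741923
Parallel ([0.741923] and D): 1 − (1 − 0.741923)(1 − 0.923379) = 0.9802

0.9802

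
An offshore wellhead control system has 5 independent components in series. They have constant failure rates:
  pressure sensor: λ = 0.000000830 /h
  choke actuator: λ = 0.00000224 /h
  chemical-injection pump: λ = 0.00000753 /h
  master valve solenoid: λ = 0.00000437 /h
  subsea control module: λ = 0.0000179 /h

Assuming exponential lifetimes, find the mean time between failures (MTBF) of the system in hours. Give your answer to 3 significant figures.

30400

Series of exponential components: λ_sys = Σ λ_i
λ_sys = 0.000000830 + 0.00000224 + 0.00000753 + 0.00000437 + 0.0000179 = 3.2870e-05 /h
MTBF = 1 / λ_sys = 30400 h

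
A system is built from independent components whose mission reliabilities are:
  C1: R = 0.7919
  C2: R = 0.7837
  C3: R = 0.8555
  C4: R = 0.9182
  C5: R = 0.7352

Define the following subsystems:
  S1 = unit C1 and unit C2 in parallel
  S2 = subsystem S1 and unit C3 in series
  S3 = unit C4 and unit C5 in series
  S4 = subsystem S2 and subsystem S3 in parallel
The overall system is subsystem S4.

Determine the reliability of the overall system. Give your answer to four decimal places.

Parallel (C1 and C2): 1 − (1 − 0.791900)(1 − 0.783700) = 0.954988
Series ([0.954988] and C3): 0.954988 × 0.855500 = 0.816992
Series (C4 and C5): 0.918200 × 0.735200 = 0.675061
Parallel ([0.816992] and [0.675061]): 1 − (1 − 0.816992)(1 − 0.675061) = 0.9405

0.9405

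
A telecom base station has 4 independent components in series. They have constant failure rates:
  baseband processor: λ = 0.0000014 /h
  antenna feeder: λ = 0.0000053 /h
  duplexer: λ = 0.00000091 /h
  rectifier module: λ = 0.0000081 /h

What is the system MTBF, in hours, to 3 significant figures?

63700

Series of exponential components: λ_sys = Σ λ_i
λ_sys = 0.0000014 + 0.0000053 + 0.00000091 + 0.0000081 = 1.5710e-05 /h
MTBF = 1 / λ_sys = 63700 h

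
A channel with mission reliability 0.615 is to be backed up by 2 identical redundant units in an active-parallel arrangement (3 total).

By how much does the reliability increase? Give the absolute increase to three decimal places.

0.328

R_before = 0.615
R_after = 1 − (1 − 0.615)^3 = 0.943
ΔR = 0.943 − 0.615 = 0.328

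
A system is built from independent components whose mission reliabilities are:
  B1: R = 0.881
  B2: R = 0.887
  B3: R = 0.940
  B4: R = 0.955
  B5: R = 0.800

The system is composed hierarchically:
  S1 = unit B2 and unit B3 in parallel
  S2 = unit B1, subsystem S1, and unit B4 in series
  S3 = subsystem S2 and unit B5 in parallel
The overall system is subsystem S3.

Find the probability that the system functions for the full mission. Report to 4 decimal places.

0.9671

Parallel (B2 and B3): 1 − (1 − 0.887000)(1 − 0.940000) = 0.993220
Series (B1, [0.993220], and B4): 0.881000 × 0.993220 × 0.955000 = 0.835651
Parallel ([0.835651] and B5): 1 − (1 − 0.835651)(1 − 0.800000) = 0.9671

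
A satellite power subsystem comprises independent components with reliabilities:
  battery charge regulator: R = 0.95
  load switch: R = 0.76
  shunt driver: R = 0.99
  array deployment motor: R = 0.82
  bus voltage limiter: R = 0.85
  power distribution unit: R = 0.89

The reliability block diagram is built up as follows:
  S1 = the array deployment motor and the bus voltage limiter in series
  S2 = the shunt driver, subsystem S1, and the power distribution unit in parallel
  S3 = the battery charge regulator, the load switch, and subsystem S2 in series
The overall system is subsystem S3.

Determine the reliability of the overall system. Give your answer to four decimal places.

0.7218

Series (array deployment motor and bus voltage limiter): 0.820000 × 0.850000 = 0.697000
Parallel (shunt driver, [0.697000], and power distribution unit): 1 − (1 − 0.990000)(1 − 0.697000)(1 − 0.890000) = 0.999667
Series (battery charge regulator, load switch, and [0.999667]): 0.950000 × 0.760000 × 0.999667 = 0.7218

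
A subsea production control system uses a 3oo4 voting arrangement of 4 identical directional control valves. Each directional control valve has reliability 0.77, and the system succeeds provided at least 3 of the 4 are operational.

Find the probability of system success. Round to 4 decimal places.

R = Σ_{i=3}^{4} C(4,i) p^i (1−p)^{4−i} with p = 0.77
C(4,3)·0.77^3·0.23^1 = 0.420010
C(4,4)·0.77^4·0.23^0 = 0.351530
Sum = 0.7715

0.7715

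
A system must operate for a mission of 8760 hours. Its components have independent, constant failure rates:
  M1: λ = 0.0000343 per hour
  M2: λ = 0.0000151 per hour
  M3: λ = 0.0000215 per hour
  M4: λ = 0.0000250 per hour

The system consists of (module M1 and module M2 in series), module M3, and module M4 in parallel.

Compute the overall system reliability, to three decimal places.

0.988

R(M1) = exp(−0.0000343 × 8760) = 0.74047
R(M2) = exp(−0.0000151 × 8760) = 0.87610
R(M3) = exp(−0.0000215 × 8760) = 0.82833
R(M4) = exp(−0.0000250 × 8760) = 0.80332
Series (M1 and M2): 0.74047 × 0.87610 = 0.64873
Parallel ([0.64873], M3, and M4): 1 − (1 − 0.64873)(1 − 0.82833)(1 − 0.80332) = 0.988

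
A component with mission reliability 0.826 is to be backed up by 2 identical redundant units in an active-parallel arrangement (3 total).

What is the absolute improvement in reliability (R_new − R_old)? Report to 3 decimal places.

0.169

R_before = 0.826
R_after = 1 − (1 − 0.826)^3 = 0.995
ΔR = 0.995 − 0.826 = 0.169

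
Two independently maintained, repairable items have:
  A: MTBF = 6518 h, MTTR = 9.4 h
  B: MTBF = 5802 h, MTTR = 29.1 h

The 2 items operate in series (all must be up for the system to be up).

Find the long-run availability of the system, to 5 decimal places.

A(A) = MTBF/(MTBF+MTTR) = 6518/(6518+9.4) = 0.998560
A(B) = MTBF/(MTBF+MTTR) = 5802/(5802+29.1) = 0.995010
Series availability: 0.998560 × 0.995010 = 0.99358

0.99358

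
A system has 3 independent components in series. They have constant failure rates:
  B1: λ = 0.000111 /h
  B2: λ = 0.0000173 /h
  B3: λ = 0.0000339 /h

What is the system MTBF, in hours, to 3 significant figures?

Series of exponential components: λ_sys = Σ λ_i
λ_sys = 0.000111 + 0.0000173 + 0.0000339 = 1.6220e-04 /h
MTBF = 1 / λ_sys = 6170 h

6170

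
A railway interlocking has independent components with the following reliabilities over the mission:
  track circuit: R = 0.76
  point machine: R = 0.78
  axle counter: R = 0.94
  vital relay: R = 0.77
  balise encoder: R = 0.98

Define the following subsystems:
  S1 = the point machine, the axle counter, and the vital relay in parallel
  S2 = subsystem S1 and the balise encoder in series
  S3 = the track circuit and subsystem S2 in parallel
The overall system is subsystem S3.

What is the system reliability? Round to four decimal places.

Parallel (point machine, axle counter, and vital relay): 1 − (1 − 0.780000)(1 − 0.940000)(1 − 0.770000) = 0.996964
Series ([0.996964] and balise encoder): 0.996964 × 0.980000 = 0.977025
Parallel (track circuit and [0.977025]): 1 − (1 − 0.760000)(1 − 0.977025) = 0.9945

0.9945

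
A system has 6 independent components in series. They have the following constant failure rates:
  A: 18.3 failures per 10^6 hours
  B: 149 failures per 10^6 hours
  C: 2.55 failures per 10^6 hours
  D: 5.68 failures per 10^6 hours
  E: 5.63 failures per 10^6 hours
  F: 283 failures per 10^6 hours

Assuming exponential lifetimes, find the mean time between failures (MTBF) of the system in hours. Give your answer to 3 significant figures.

Series of exponential components: λ_sys = Σ λ_i
λ_sys = 0.0000183 + 0.000149 + 0.00000255 + 0.00000568 + 0.00000563 + 0.000283 = 4.6416e-04 /h
MTBF = 1 / λ_sys = 2150 h

2150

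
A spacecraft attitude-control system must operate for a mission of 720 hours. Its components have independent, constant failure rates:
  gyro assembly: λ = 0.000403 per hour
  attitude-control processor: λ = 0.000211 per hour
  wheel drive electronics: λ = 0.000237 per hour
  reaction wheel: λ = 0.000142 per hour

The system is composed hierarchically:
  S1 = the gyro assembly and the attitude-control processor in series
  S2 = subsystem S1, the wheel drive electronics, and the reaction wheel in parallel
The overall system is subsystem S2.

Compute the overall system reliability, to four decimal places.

R(gyro assembly) = exp(−0.000403 × 720) = 0.748144
R(attitude-control processor) = exp(−0.000211 × 720) = 0.859057
R(wheel drive electronics) = exp(−0.000237 × 720) = 0.843125
R(reaction wheel) = exp(−0.000142 × 720) = 0.902813
Series (gyro assembly and attitude-control processor): 0.748144 × 0.859057 = 0.642698
Parallel ([0.642698], wheel drive electronics, and reaction wheel): 1 − (1 − 0.642698)(1 − 0.843125)(1 − 0.902813) = 0.9946

0.9946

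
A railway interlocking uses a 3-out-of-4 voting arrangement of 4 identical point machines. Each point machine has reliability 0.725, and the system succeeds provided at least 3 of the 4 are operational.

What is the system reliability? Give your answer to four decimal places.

R = Σ_{i=3}^{4} C(4,i) p^i (1−p)^{4−i} with p = 0.725
C(4,3)·0.725^3·0.275^1 = 0.419186
C(4,4)·0.725^4·0.275^0 = 0.276282
Sum = 0.6955

0.6955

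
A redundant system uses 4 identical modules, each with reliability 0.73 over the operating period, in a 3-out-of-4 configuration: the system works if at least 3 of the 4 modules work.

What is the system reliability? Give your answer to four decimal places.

0.7041

R = Σ_{i=3}^{4} C(4,i) p^i (1−p)^{4−i} with p = 0.73
C(4,3)·0.73^3·0.27^1 = 0.420138
C(4,4)·0.73^4·0.27^0 = 0.283982
Sum = 0.7041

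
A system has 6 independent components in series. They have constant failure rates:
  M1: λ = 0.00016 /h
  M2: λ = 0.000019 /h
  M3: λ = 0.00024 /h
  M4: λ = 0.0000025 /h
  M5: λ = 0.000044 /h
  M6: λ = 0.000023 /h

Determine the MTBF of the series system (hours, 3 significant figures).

2050

Series of exponential components: λ_sys = Σ λ_i
λ_sys = 0.00016 + 0.000019 + 0.00024 + 0.0000025 + 0.000044 + 0.000023 = 4.8850e-04 /h
MTBF = 1 / λ_sys = 2050 h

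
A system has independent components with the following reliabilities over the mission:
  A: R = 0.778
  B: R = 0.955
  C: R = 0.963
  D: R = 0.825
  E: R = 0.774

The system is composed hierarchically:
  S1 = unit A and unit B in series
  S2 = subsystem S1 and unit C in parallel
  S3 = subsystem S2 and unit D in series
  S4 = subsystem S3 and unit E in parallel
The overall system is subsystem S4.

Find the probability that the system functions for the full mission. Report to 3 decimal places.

0.959

Series (A and B): 0.77800 × 0.95500 = 0.74299
Parallel ([0.74299] and C): 1 − (1 − 0.74299)(1 − 0.96300) = 0.99049
Series ([0.99049] and D): 0.99049 × 0.82500 = 0.81715
Parallel ([0.81715] and E): 1 − (1 − 0.81715)(1 − 0.77400) = 0.959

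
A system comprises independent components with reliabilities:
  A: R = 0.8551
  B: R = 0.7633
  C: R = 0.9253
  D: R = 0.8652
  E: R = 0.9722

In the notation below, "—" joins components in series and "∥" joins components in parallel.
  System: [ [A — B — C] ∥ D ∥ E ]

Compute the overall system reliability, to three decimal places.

Series (A, B, and C): 0.85510 × 0.76330 × 0.92530 = 0.60394
Parallel ([0.60394], D, and E): 1 − (1 − 0.60394)(1 − 0.86520)(1 − 0.97220) = 0.999

0.999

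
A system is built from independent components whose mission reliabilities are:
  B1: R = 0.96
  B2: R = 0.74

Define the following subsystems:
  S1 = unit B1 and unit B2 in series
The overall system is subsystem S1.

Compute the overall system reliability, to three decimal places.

0.710

Series (B1 and B2): 0.96000 × 0.74000 = 0.710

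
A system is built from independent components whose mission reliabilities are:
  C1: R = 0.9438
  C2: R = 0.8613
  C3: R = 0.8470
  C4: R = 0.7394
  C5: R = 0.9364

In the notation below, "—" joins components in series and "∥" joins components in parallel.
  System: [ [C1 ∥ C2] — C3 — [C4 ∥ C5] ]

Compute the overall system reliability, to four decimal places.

Parallel (C1 and C2): 1 − (1 − 0.943800)(1 − 0.861300) = 0.992205
Parallel (C4 and C5): 1 − (1 − 0.739400)(1 − 0.936400) = 0.983426
Series ([0.992205], C3, and [0.983426]): 0.992205 × 0.847000 × 0.983426 = 0.8265

0.8265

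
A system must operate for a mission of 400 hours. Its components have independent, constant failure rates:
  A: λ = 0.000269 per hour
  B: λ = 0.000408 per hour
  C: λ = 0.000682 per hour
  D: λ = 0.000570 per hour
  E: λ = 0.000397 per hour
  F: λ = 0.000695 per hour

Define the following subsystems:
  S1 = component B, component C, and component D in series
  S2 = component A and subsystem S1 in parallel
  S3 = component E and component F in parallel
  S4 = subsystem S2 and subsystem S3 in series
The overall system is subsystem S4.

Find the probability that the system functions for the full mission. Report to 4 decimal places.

0.9166

R(A) = exp(−0.000269 × 400) = 0.897987
R(B) = exp(−0.000408 × 400) = 0.849421
R(C) = exp(−0.000682 × 400) = 0.761245
R(D) = exp(−0.000570 × 400) = 0.796124
R(E) = exp(−0.000397 × 400) = 0.853167
R(F) = exp(−0.000695 × 400) = 0.757297
Series (B, C, and D): 0.849421 × 0.761245 × 0.796124 = 0.514788
Parallel (A and [0.514788]): 1 − (1 − 0.897987)(1 − 0.514788) = 0.950502
Parallel (E and F): 1 − (1 − 0.853167)(1 − 0.757297) = 0.964363
Series ([0.950502] and [0.964363]): 0.950502 × 0.964363 = 0.9166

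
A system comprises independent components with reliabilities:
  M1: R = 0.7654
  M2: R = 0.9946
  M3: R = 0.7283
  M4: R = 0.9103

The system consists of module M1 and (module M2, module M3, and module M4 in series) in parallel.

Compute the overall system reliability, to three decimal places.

Series (M2, M3, and M4): 0.99460 × 0.72830 × 0.91030 = 0.65939
Parallel (M1 and [0.65939]): 1 − (1 − 0.76540)(1 − 0.65939) = 0.920

0.920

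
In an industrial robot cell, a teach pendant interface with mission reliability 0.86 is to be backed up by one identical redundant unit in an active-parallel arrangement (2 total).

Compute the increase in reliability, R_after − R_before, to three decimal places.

0.120

R_before = 0.86
R_after = 1 − (1 − 0.86)^2 = 0.980
ΔR = 0.980 − 0.86 = 0.120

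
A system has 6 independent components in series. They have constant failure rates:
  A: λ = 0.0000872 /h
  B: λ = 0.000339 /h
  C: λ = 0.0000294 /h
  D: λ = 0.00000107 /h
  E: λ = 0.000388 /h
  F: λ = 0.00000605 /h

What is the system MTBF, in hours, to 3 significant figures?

Series of exponential components: λ_sys = Σ λ_i
λ_sys = 0.0000872 + 0.000339 + 0.0000294 + 0.00000107 + 0.000388 + 0.00000605 = 8.5072e-04 /h
MTBF = 1 / λ_sys = 1180 h

1180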